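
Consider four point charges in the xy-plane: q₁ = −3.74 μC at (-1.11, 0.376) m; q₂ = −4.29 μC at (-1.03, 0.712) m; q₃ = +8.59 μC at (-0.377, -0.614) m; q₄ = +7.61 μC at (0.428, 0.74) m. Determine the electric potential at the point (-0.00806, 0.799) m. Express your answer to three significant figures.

1.42×10⁵ V

The total potential is the scalar sum of each charge's contribution, V = Σ kqᵢ/rᵢ.
Distances from the field point to each charge: r₁ = 1.18 m, r₂ = 1.03 m, r₃ = 1.46 m, r₄ = 0.440 m.
V = k[(-3.74×10⁻⁶)/(1.18) + (-4.29×10⁻⁶)/(1.03) + (8.59×10⁻⁶)/(1.46) + (7.61×10⁻⁶)/(0.440)] = 1.42×10⁵ V.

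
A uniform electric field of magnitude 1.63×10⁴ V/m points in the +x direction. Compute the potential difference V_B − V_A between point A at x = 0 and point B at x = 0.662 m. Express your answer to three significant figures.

In a uniform field, potential decreases in the direction of E: V_B − V_A = −E·Δx.
V_B − V_A = −(1.63×10⁴ V/m)(0.662 m) = -1.08×10⁴ V.

-1.08×10⁴ V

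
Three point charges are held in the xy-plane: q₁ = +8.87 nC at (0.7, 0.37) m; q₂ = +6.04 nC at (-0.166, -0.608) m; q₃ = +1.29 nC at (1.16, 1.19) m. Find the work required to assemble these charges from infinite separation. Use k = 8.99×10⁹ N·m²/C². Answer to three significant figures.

The work to assemble the configuration equals its total potential energy, U = Σ kqᵢqⱼ/rᵢⱼ over all pairs.
Pair separations: r₁₂ = 1.31 m, r₁₃ = 0.940 m, r₂₃ = 2.23 m.
U = (3.69×10⁻⁷) + (1.09×10⁻⁷) + (3.14×10⁻⁸) = 5.09×10⁻⁷ J.

5.09×10⁻⁷ J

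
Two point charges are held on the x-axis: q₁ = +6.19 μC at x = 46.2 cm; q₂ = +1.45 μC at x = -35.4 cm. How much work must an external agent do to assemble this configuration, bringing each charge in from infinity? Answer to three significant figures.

0.0989 J

The assembly work is the sum of pairwise potential energies, U = Σ_{i<j} kqᵢqⱼ/rᵢⱼ.
Pair separations: r₁₂ = 0.816 m.
U = (0.0989) = 0.0989 J.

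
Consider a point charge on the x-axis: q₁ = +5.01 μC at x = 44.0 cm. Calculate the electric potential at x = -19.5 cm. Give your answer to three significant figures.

The total potential is the scalar sum of each charge's contribution, V = Σ kqᵢ/rᵢ.
V = k[(5.01×10⁻⁶)/(0.635)] = 7.09×10⁴ V.

7.09×10⁴ V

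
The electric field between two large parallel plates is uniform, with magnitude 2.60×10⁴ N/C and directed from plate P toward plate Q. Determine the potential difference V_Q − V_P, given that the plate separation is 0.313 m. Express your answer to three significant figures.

In a uniform field, potential decreases in the direction of E: ΔV = −E·d for a displacement d parallel to E.
Going from P to Q is a displacement of 0.313 m along the field, so V_Q − V_P = −Ed = -8140 V.

-8140 V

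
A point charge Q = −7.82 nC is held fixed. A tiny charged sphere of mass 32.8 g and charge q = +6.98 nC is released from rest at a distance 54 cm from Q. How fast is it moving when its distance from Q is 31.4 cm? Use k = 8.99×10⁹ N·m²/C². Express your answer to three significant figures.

6.32×10⁻³ m/s

Only the electrostatic force acts, so mechanical energy is conserved: ½mv² = U₁ − U₂ = kQq(1/r₁ − 1/r₂).
U₁ − U₂ = (8.99×10⁹ N·m²/C²)(-7.82×10⁻⁹ C)(6.98×10⁻⁹ C)(1/0.540 − 1/0.314) = 6.54×10⁻⁷ J.
v = √(2·6.54×10⁻⁷/0.0328) = 6.32×10⁻³ m/s.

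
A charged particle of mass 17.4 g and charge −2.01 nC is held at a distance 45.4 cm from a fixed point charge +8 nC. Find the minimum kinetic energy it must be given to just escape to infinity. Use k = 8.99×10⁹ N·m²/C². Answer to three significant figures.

To just escape, total mechanical energy must reach zero at infinity: ½mv²_min + U = 0, so ½mv²_min = −U = |kQq|/r.
|U| = |kQq|/r = (8.99×10⁹ N·m²/C²)(8.00×10⁻⁹)(2.01×10⁻⁹)/(0.454) = 3.18×10⁻⁷ J.

3.18×10⁻⁷ J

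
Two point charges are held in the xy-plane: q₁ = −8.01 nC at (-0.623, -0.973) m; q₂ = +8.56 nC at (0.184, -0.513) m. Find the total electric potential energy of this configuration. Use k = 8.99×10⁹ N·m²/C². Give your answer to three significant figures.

The work to assemble the configuration equals its total potential energy, U = Σ kqᵢqⱼ/rᵢⱼ over all pairs.
Pair separations: r₁₂ = 0.929 m.
U = (-6.64×10⁻⁷) = -6.64×10⁻⁷ J.

-6.64×10⁻⁷ J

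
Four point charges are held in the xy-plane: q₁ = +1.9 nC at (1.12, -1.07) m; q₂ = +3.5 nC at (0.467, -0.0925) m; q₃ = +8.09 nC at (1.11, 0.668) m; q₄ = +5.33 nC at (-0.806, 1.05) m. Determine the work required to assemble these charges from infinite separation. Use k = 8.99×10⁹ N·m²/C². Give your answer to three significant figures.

7.14×10⁻⁷ J

The work to assemble the configuration equals its total potential energy, U = Σ kqᵢqⱼ/rᵢⱼ over all pairs.
Pair separations: r₁₂ = 1.18 m, r₁₃ = 1.74 m, r₁₄ = 2.86 m, r₂₃ = 0.996 m, r₂₄ = 1.71 m, r₃₄ = 1.95 m.
Summing all 6 pair terms gives U = 7.14×10⁻⁷ J.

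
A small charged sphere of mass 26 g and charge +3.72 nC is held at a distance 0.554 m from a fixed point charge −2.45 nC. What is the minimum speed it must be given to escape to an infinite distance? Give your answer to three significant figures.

To just escape, total mechanical energy must reach zero at infinity: ½mv²_min + U = 0, so ½mv²_min = −U = |kQq|/r.
|U| = |kQq|/r = (8.99×10⁹ N·m²/C²)(2.45×10⁻⁹)(3.72×10⁻⁹)/(0.554) = 1.48×10⁻⁷ J.
v_min = √(2|U|/m) = √(2·1.48×10⁻⁷/0.0260) = 3.37×10⁻³ m/s.

3.37×10⁻³ m/s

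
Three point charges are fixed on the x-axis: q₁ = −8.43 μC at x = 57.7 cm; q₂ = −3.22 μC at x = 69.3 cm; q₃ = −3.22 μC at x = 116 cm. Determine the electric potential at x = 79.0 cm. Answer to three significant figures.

The total potential is the scalar sum of each charge's contribution, V = Σ kqᵢ/rᵢ.
Distances from the field point to each charge: r₁ = 0.213 m, r₂ = 0.0970 m, r₃ = 0.370 m.
V = k[(-8.43×10⁻⁶)/(0.213) + (-3.22×10⁻⁶)/(0.0970) + (-3.22×10⁻⁶)/(0.370)] = -7.32×10⁵ V.

-7.32×10⁵ V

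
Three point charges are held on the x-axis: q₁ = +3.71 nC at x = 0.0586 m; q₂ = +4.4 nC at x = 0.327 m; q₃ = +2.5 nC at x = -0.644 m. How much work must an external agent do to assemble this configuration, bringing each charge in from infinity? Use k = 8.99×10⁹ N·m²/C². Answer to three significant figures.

7.67×10⁻⁷ J

The work to assemble the configuration equals its total potential energy, U = Σ kqᵢqⱼ/rᵢⱼ over all pairs.
Pair separations: r₁₂ = 0.268 m, r₁₃ = 0.703 m, r₂₃ = 0.971 m.
U = (5.47×10⁻⁷) + (1.19×10⁻⁷) + (1.02×10⁻⁷) = 7.67×10⁻⁷ J.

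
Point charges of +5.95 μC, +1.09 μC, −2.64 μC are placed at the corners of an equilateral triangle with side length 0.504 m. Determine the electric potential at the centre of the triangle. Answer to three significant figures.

1.36×10⁵ V

Electric potential is a scalar, so the contributions from each charge add algebraically: V = Σ kqᵢ/rᵢ.
The distance from each vertex to the centroid is a/√3 = 0.291 m.
V = k[(5.95×10⁻⁶)/(0.291) + (1.09×10⁻⁶)/(0.291) + (-2.64×10⁻⁶)/(0.291)] = 1.36×10⁵ V.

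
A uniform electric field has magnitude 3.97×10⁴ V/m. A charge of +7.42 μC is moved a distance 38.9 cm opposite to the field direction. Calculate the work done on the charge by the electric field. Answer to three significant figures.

-0.115 J

The potential change for a displacement 38.9 cm opposite to the field direction is ΔV = +Ed = 1.54×10⁴ V.
W_field = −qΔV = -0.115 J.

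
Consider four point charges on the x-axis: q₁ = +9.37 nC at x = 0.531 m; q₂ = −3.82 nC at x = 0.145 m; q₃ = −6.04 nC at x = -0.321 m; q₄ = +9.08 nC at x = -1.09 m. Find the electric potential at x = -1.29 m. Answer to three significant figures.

The total potential is the scalar sum of each charge's contribution, V = Σ kqᵢ/rᵢ.
Distances from the field point to each charge: r₁ = 1.82 m, r₂ = 1.44 m, r₃ = 0.969 m, r₄ = 0.200 m.
V = k[(9.37×10⁻⁹)/(1.82) + (-3.82×10⁻⁹)/(1.44) + (-6.04×10⁻⁹)/(0.969) + (9.08×10⁻⁹)/(0.200)] = 374 V.

374 V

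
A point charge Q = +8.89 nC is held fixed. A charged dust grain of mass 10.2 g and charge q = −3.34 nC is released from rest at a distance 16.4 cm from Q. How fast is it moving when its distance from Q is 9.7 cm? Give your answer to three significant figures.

0.0148 m/s

Only the electrostatic force acts, so mechanical energy is conserved: ½mv² = U₁ − U₂ = kQq(1/r₁ − 1/r₂).
U₁ − U₂ = (8.99×10⁹ N·m²/C²)(8.89×10⁻⁹ C)(-3.34×10⁻⁹ C)(1/0.164 − 1/0.0970) = 1.12×10⁻⁶ J.
v = √(2·1.12×10⁻⁶/0.0102) = 0.0148 m/s.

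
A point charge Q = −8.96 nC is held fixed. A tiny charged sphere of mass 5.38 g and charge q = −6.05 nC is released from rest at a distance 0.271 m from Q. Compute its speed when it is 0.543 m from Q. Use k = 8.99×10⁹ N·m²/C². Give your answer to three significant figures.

0.0183 m/s

Only the electrostatic force acts, so mechanical energy is conserved: ½mv² = U₁ − U₂ = kQq(1/r₁ − 1/r₂).
U₁ − U₂ = (8.99×10⁹ N·m²/C²)(-8.96×10⁻⁹ C)(-6.05×10⁻⁹ C)(1/0.271 − 1/0.543) = 9.01×10⁻⁷ J.
v = √(2·9.01×10⁻⁷/5.38×10⁻³) = 0.0183 m/s.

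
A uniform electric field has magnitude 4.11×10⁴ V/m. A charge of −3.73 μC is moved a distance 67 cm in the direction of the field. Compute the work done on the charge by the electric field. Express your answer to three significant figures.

-0.103 J

The potential change for a displacement 67 cm in the direction of the field is ΔV = −Ed = -2.75×10⁴ V.
W_field = −qΔV = -0.103 J.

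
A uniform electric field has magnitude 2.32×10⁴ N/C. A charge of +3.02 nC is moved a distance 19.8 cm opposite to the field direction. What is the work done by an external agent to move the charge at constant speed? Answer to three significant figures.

The potential change for a displacement 19.8 cm opposite to the field direction is ΔV = +Ed = 4590 V.
W_ext = qΔV = 1.39×10⁻⁵ J.

1.39×10⁻⁵ J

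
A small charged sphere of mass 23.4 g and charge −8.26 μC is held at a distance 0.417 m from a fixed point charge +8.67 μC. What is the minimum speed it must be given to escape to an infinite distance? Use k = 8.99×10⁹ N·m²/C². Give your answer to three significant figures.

11.5 m/s

To just escape, total mechanical energy must reach zero at infinity: ½mv²_min + U = 0, so ½mv²_min = −U = |kQq|/r.
|U| = |kQq|/r = (8.99×10⁹ N·m²/C²)(8.67×10⁻⁶)(8.26×10⁻⁶)/(0.417) = 1.54 J.
v_min = √(2|U|/m) = √(2·1.54/0.0234) = 11.5 m/s.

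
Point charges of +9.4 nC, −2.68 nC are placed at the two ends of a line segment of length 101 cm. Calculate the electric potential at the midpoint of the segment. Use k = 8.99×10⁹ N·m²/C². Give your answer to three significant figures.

120 V

The total potential is the scalar sum of each charge's contribution, V = Σ kqᵢ/rᵢ.
Each charge is 0.505 m from the midpoint.
V = k[(9.40×10⁻⁹)/(0.505) + (-2.68×10⁻⁹)/(0.505)] = 120 V.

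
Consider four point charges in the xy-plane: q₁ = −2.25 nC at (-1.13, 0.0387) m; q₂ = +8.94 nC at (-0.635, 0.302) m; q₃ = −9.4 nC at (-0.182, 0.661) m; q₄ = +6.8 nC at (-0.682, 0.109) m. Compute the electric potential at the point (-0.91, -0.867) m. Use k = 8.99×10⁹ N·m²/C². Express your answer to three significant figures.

56.3 V

Electric potential is a scalar, so the contributions from each charge add algebraically: V = Σ kqᵢ/rᵢ.
Distances from the field point to each charge: r₁ = 0.932 m, r₂ = 1.20 m, r₃ = 1.69 m, r₄ = 1.00 m.
V = k[(-2.25×10⁻⁹)/(0.932) + (8.94×10⁻⁹)/(1.20) + (-9.40×10⁻⁹)/(1.69) + (6.80×10⁻⁹)/(1.00)] = 56.3 V.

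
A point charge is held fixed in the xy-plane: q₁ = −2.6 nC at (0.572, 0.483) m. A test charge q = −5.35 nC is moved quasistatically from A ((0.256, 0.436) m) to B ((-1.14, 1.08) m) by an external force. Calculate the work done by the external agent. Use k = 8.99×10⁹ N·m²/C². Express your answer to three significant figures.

-3.22×10⁻⁷ J

For quasistatic motion the external work equals the change in potential energy: W_ext = qΔV = q(V_B − V_A).
At A: distance to the source charge is 0.319 m; V_A = kq₁/r = -73.2 V.
At B: distance to the source charge is 1.81 m; V_B = kq₁/r = -12.9 V.
ΔV = V_B − V_A = 60.3 V.
W_ext = qΔV = (-5.35×10⁻⁹ C)(60.3 V) = -3.22×10⁻⁷ J.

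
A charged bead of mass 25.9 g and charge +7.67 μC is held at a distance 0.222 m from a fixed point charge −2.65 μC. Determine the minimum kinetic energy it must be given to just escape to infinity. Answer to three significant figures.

To just escape, total mechanical energy must reach zero at infinity: ½mv²_min + U = 0, so ½mv²_min = −U = |kQq|/r.
|U| = |kQq|/r = (8.99×10⁹ N·m²/C²)(2.65×10⁻⁶)(7.67×10⁻⁶)/(0.222) = 0.823 J.

0.823 J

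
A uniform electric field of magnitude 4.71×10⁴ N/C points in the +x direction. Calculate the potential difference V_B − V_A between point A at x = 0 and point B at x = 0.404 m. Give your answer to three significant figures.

In a uniform field, potential decreases in the direction of E: V_B − V_A = −E·Δx.
V_B − V_A = −(4.71×10⁴ V/m)(0.404 m) = -1.90×10⁴ V.

-1.90×10⁴ V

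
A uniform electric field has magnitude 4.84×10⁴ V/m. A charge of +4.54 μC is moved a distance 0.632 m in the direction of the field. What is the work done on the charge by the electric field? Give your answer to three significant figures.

The potential change for a displacement 0.632 m in the direction of the field is ΔV = −Ed = -3.06×10⁴ V.
W_field = −qΔV = 0.139 J.

0.139 J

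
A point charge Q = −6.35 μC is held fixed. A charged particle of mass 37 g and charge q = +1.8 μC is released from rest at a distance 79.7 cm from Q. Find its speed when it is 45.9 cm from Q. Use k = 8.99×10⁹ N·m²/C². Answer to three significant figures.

Only the electrostatic force acts, so mechanical energy is conserved: ½mv² = U₁ − U₂ = kQq(1/r₁ − 1/r₂).
U₁ − U₂ = (8.99×10⁹ N·m²/C²)(-6.35×10⁻⁶ C)(1.80×10⁻⁶ C)(1/0.797 − 1/0.459) = 0.0949 J.
v = √(2·0.0949/0.0370) = 2.27 m/s.

2.27 m/s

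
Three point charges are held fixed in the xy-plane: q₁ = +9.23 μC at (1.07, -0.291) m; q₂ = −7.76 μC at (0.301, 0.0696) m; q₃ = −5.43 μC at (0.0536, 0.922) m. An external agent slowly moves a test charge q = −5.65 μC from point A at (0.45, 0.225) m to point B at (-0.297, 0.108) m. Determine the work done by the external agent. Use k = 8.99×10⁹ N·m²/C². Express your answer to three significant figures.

-0.954 J

For quasistatic motion the external work equals the change in potential energy: W_ext = qΔV = q(V_B − V_A).
At A: distances to the source charges are 0.807 m, 0.215 m, 0.802 m; V_A = Σ kqᵢ/rᵢ = -2.82×10⁵ V.
At B: distances to the source charges are 1.42 m, 0.599 m, 0.886 m; V_B = Σ kqᵢ/rᵢ = -1.13×10⁵ V.
ΔV = V_B − V_A = 1.69×10⁵ V.
W_ext = qΔV = (-5.65×10⁻⁶ C)(1.69×10⁵ V) = -0.954 J.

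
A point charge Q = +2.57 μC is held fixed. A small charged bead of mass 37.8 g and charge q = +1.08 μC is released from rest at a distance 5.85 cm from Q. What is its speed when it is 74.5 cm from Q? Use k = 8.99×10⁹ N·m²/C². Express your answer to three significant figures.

4.56 m/s

Only the electrostatic force acts, so mechanical energy is conserved: ½mv² = U₁ − U₂ = kQq(1/r₁ − 1/r₂).
U₁ − U₂ = (8.99×10⁹ N·m²/C²)(2.57×10⁻⁶ C)(1.08×10⁻⁶ C)(1/0.0585 − 1/0.745) = 0.393 J.
v = √(2·0.393/0.0378) = 4.56 m/s.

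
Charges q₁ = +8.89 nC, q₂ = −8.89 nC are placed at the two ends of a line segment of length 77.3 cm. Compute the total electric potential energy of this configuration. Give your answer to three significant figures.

-9.19×10⁻⁷ J

The work to assemble the configuration equals its total potential energy, U = Σ kqᵢqⱼ/rᵢⱼ over all pairs.
The separation is r = 0.773 m.
U = (-9.19×10⁻⁷) = -9.19×10⁻⁷ J.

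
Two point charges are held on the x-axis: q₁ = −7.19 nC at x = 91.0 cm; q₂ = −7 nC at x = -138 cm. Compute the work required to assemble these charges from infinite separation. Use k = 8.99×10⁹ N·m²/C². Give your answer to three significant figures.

The work to assemble the configuration equals its total potential energy, U = Σ kqᵢqⱼ/rᵢⱼ over all pairs.
Pair separations: r₁₂ = 2.29 m.
U = (1.98×10⁻⁷) = 1.98×10⁻⁷ J.

1.98×10⁻⁷ J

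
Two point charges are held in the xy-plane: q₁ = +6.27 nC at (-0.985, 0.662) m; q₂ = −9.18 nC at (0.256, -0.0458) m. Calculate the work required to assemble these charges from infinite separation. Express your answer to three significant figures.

-3.62×10⁻⁷ J

The assembly work is the sum of pairwise potential energies, U = Σ_{i<j} kqᵢqⱼ/rᵢⱼ.
Pair separations: r₁₂ = 1.43 m.
U = (-3.62×10⁻⁷) = -3.62×10⁻⁷ J.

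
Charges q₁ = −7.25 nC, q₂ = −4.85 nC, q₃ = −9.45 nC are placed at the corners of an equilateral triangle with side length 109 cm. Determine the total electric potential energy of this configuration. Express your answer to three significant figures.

1.23×10⁻⁶ J

The assembly work is the sum of pairwise potential energies, U = Σ_{i<j} kqᵢqⱼ/rᵢⱼ.
All three pair separations equal the side length, 1.09 m.
U = (2.90×10⁻⁷) + (5.65×10⁻⁷) + (3.78×10⁻⁷) = 1.23×10⁻⁶ J.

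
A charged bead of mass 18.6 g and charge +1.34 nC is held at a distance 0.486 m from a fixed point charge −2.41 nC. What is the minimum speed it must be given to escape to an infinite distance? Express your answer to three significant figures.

To just escape, total mechanical energy must reach zero at infinity: ½mv²_min + U = 0, so ½mv²_min = −U = |kQq|/r.
|U| = |kQq|/r = (8.99×10⁹ N·m²/C²)(2.41×10⁻⁹)(1.34×10⁻⁹)/(0.486) = 5.97×10⁻⁸ J.
v_min = √(2|U|/m) = √(2·5.97×10⁻⁸/0.0186) = 2.53×10⁻³ m/s.

2.53×10⁻³ m/s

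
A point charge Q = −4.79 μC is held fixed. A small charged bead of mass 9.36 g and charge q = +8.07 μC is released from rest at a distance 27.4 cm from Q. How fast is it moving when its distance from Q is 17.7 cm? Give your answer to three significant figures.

12.2 m/s

Only the electrostatic force acts, so mechanical energy is conserved: ½mv² = U₁ − U₂ = kQq(1/r₁ − 1/r₂).
U₁ − U₂ = (8.99×10⁹ N·m²/C²)(-4.79×10⁻⁶ C)(8.07×10⁻⁶ C)(1/0.274 − 1/0.177) = 0.695 J.
v = √(2·0.695/9.36×10⁻³) = 12.2 m/s.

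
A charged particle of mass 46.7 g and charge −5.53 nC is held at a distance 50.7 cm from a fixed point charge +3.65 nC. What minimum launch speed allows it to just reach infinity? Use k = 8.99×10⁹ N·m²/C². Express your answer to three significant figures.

3.92×10⁻³ m/s

To just escape, total mechanical energy must reach zero at infinity: ½mv²_min + U = 0, so ½mv²_min = −U = |kQq|/r.
|U| = |kQq|/r = (8.99×10⁹ N·m²/C²)(3.65×10⁻⁹)(5.53×10⁻⁹)/(0.507) = 3.58×10⁻⁷ J.
v_min = √(2|U|/m) = √(2·3.58×10⁻⁷/0.0467) = 3.92×10⁻³ m/s.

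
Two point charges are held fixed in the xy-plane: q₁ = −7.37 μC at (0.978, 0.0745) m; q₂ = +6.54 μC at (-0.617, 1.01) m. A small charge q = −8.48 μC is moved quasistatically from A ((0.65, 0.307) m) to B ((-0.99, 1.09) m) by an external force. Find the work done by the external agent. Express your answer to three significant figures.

-2.11 J

For quasistatic motion the external work equals the change in potential energy: W_ext = qΔV = q(V_B − V_A).
At A: distances to the source charges are 0.402 m, 1.45 m; V_A = Σ kqᵢ/rᵢ = -1.24×10⁵ V.
At B: distances to the source charges are 2.21 m, 0.381 m; V_B = Σ kqᵢ/rᵢ = 1.24×10⁵ V.
ΔV = V_B − V_A = 2.48×10⁵ V.
W_ext = qΔV = (-8.48×10⁻⁶ C)(2.48×10⁵ V) = -2.11 J.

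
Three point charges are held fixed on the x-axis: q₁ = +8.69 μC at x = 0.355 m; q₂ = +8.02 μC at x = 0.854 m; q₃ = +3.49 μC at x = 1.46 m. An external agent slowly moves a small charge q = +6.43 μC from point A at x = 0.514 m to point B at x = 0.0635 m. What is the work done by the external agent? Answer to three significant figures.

For quasistatic motion the external work equals the change in potential energy: W_ext = qΔV = q(V_B − V_A).
At A: distances to the source charges are 0.159 m, 0.340 m, 0.946 m; V_A = Σ kqᵢ/rᵢ = 7.37×10⁵ V.
At B: distances to the source charges are 0.291 m, 0.790 m, 1.40 m; V_B = Σ kqᵢ/rᵢ = 3.82×10⁵ V.
ΔV = V_B − V_A = -3.55×10⁵ V.
W_ext = qΔV = (6.43×10⁻⁶ C)(-3.55×10⁵ V) = -2.28 J.

-2.28 J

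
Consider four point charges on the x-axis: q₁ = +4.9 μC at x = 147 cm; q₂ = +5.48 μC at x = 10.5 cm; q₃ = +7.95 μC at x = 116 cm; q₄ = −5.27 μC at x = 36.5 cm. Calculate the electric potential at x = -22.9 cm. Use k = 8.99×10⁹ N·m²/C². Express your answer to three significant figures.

1.45×10⁵ V

Electric potential is a scalar, so the contributions from each charge add algebraically: V = Σ kqᵢ/rᵢ.
Distances from the field point to each charge: r₁ = 1.70 m, r₂ = 0.334 m, r₃ = 1.39 m, r₄ = 0.594 m.
V = k[(4.90×10⁻⁶)/(1.70) + (5.48×10⁻⁶)/(0.334) + (7.95×10⁻⁶)/(1.39) + (-5.27×10⁻⁶)/(0.594)] = 1.45×10⁵ V.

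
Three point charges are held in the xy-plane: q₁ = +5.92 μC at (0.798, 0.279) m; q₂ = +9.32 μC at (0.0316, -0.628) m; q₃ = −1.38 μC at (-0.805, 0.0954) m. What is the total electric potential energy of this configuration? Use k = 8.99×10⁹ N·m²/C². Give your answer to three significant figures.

The assembly work is the sum of pairwise potential energies, U = Σ_{i<j} kqᵢqⱼ/rᵢⱼ.
Pair separations: r₁₂ = 1.19 m, r₁₃ = 1.61 m, r₂₃ = 1.11 m.
U = (0.418) + (-0.0455) + (-0.105) = 0.268 J.

0.268 J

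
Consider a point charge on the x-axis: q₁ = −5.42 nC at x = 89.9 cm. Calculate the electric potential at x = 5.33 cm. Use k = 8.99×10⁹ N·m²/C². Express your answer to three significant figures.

-57.6 V

The total potential is the scalar sum of each charge's contribution, V = Σ kqᵢ/rᵢ.
V = k[(-5.42×10⁻⁹)/(0.846)] = -57.6 V.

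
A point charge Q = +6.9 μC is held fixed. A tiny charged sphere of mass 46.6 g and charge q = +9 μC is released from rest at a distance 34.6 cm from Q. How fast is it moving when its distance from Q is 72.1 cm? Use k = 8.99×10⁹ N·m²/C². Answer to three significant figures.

Only the electrostatic force acts, so mechanical energy is conserved: ½mv² = U₁ − U₂ = kQq(1/r₁ − 1/r₂).
U₁ − U₂ = (8.99×10⁹ N·m²/C²)(6.90×10⁻⁶ C)(9.00×10⁻⁶ C)(1/0.346 − 1/0.721) = 0.839 J.
v = √(2·0.839/0.0466) = 6.00 m/s.

6.00 m/s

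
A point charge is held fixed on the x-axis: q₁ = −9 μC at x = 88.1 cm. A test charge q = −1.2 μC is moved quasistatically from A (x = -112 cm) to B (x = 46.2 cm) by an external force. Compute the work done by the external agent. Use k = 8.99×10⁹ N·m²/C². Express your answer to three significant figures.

0.183 J

For quasistatic motion the external work equals the change in potential energy: W_ext = qΔV = q(V_B − V_A).
At A: distance to the source charge is 2.00 m; V_A = kq₁/r = -4.04×10⁴ V.
At B: distance to the source charge is 0.419 m; V_B = kq₁/r = -1.93×10⁵ V.
ΔV = V_B − V_A = -1.53×10⁵ V.
W_ext = qΔV = (-1.20×10⁻⁶ C)(-1.53×10⁵ V) = 0.183 J.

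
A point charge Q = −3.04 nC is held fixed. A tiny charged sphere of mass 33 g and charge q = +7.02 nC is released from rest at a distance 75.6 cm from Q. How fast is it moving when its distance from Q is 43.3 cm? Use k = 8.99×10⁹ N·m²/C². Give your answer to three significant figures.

3.39×10⁻³ m/s

Only the electrostatic force acts, so mechanical energy is conserved: ½mv² = U₁ − U₂ = kQq(1/r₁ − 1/r₂).
U₁ − U₂ = (8.99×10⁹ N·m²/C²)(-3.04×10⁻⁹ C)(7.02×10⁻⁹ C)(1/0.756 − 1/0.433) = 1.89×10⁻⁷ J.
v = √(2·1.89×10⁻⁷/0.0330) = 3.39×10⁻³ m/s.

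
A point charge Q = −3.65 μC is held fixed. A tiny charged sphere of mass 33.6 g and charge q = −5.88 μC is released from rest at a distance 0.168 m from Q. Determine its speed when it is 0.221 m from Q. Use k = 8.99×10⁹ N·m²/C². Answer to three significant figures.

Only the electrostatic force acts, so mechanical energy is conserved: ½mv² = U₁ − U₂ = kQq(1/r₁ − 1/r₂).
U₁ − U₂ = (8.99×10⁹ N·m²/C²)(-3.65×10⁻⁶ C)(-5.88×10⁻⁶ C)(1/0.168 − 1/0.221) = 0.275 J.
v = √(2·0.275/0.0336) = 4.05 m/s.

4.05 m/s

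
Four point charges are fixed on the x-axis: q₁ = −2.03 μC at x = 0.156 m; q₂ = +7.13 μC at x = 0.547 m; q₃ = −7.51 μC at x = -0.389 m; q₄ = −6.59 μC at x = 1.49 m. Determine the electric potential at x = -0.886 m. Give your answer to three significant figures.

The total potential is the scalar sum of each charge's contribution, V = Σ kqᵢ/rᵢ.
Distances from the field point to each charge: r₁ = 1.04 m, r₂ = 1.43 m, r₃ = 0.497 m, r₄ = 2.38 m.
V = k[(-2.03×10⁻⁶)/(1.04) + (7.13×10⁻⁶)/(1.43) + (-7.51×10⁻⁶)/(0.497) + (-6.59×10⁻⁶)/(2.38)] = -1.34×10⁵ V.

-1.34×10⁵ V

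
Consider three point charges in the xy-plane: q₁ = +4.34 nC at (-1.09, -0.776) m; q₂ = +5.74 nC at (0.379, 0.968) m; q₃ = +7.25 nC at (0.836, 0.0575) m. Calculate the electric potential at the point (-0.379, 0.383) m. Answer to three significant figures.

134 V

Electric potential is a scalar, so the contributions from each charge add algebraically: V = Σ kqᵢ/rᵢ.
Distances from the field point to each charge: r₁ = 1.36 m, r₂ = 0.957 m, r₃ = 1.26 m.
V = k[(4.34×10⁻⁹)/(1.36) + (5.74×10⁻⁹)/(0.957) + (7.25×10⁻⁹)/(1.26)] = 134 V.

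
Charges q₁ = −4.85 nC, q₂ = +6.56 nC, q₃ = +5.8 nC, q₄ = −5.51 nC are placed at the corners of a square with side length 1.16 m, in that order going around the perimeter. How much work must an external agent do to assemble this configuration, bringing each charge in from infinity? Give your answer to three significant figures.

The assembly work is the sum of pairwise potential energies, U = Σ_{i<j} kqᵢqⱼ/rᵢⱼ.
The four side pairs have separation 1.16 m and the two diagonal pairs 1.64 m.
Summing all 6 pair terms gives U = -3.45×10⁻⁷ J.

-3.45×10⁻⁷ J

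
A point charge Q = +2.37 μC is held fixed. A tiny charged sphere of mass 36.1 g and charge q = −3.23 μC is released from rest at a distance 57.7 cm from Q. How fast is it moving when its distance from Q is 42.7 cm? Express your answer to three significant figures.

1.52 m/s

Only the electrostatic force acts, so mechanical energy is conserved: ½mv² = U₁ − U₂ = kQq(1/r₁ − 1/r₂).
U₁ − U₂ = (8.99×10⁹ N·m²/C²)(2.37×10⁻⁶ C)(-3.23×10⁻⁶ C)(1/0.577 − 1/0.427) = 0.0419 J.
v = √(2·0.0419/0.0361) = 1.52 m/s.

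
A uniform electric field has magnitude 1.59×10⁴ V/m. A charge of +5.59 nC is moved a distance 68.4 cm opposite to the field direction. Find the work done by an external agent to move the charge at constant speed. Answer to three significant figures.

6.08×10⁻⁵ J

The potential change for a displacement 68.4 cm opposite to the field direction is ΔV = +Ed = 1.09×10⁴ V.
W_ext = qΔV = 6.08×10⁻⁵ J.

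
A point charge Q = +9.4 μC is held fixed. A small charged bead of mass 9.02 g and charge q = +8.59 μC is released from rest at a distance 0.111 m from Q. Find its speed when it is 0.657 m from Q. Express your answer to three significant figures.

Only the electrostatic force acts, so mechanical energy is conserved: ½mv² = U₁ − U₂ = kQq(1/r₁ − 1/r₂).
U₁ − U₂ = (8.99×10⁹ N·m²/C²)(9.40×10⁻⁶ C)(8.59×10⁻⁶ C)(1/0.111 − 1/0.657) = 5.43 J.
v = √(2·5.43/9.02×10⁻³) = 34.7 m/s.

34.7 m/s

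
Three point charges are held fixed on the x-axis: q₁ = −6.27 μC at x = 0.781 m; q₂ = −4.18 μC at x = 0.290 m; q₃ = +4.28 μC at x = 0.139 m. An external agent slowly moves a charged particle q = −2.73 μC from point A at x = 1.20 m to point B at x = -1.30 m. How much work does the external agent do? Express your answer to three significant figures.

-0.316 J

For quasistatic motion the external work equals the change in potential energy: W_ext = qΔV = q(V_B − V_A).
At A: distances to the source charges are 0.419 m, 0.910 m, 1.06 m; V_A = Σ kqᵢ/rᵢ = -1.40×10⁵ V.
At B: distances to the source charges are 2.08 m, 1.59 m, 1.44 m; V_B = Σ kqᵢ/rᵢ = -2.40×10⁴ V.
ΔV = V_B − V_A = 1.16×10⁵ V.
W_ext = qΔV = (-2.73×10⁻⁶ C)(1.16×10⁵ V) = -0.316 J.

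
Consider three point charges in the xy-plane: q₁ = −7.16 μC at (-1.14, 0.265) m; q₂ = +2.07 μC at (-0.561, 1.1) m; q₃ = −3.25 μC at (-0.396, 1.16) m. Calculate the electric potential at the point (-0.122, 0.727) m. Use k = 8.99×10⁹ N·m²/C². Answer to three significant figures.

-8.23×10⁴ V

The total potential is the scalar sum of each charge's contribution, V = Σ kqᵢ/rᵢ.
Distances from the field point to each charge: r₁ = 1.12 m, r₂ = 0.576 m, r₃ = 0.512 m.
V = k[(-7.16×10⁻⁶)/(1.12) + (2.07×10⁻⁶)/(0.576) + (-3.25×10⁻⁶)/(0.512)] = -8.23×10⁴ V.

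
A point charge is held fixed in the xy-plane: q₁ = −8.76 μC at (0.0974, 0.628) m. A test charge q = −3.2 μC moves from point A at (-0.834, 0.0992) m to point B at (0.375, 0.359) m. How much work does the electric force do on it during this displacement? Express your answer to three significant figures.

The work done by the electric force is W_field = −ΔU = −q(V_B − V_A) = q(V_A − V_B).
At A: distance to the source charge is 1.07 m; V_A = kq₁/r = -7.35×10⁴ V.
At B: distance to the source charge is 0.387 m; V_B = kq₁/r = -2.04×10⁵ V.
ΔV = V_B − V_A = -1.30×10⁵ V.
W_field = −qΔV = −(-3.20×10⁻⁶ C)(-1.30×10⁵ V) = -0.417 J.

-0.417 J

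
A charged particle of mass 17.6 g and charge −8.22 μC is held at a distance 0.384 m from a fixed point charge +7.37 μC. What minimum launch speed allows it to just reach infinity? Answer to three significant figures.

12.7 m/s

To just escape, total mechanical energy must reach zero at infinity: ½mv²_min + U = 0, so ½mv²_min = −U = |kQq|/r.
|U| = |kQq|/r = (8.99×10⁹ N·m²/C²)(7.37×10⁻⁶)(8.22×10⁻⁶)/(0.384) = 1.42 J.
v_min = √(2|U|/m) = √(2·1.42/0.0176) = 12.7 m/s.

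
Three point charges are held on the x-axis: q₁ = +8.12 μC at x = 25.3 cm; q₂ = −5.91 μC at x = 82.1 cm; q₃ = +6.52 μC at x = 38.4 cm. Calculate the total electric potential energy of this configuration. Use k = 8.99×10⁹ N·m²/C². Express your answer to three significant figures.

2.08 J

The assembly work is the sum of pairwise potential energies, U = Σ_{i<j} kqᵢqⱼ/rᵢⱼ.
Pair separations: r₁₂ = 0.568 m, r₁₃ = 0.131 m, r₂₃ = 0.437 m.
U = (-0.760) + (3.63) + (-0.793) = 2.08 J.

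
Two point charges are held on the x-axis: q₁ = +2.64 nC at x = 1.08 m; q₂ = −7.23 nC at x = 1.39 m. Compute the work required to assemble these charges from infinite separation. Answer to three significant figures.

The work to assemble the configuration equals its total potential energy, U = Σ kqᵢqⱼ/rᵢⱼ over all pairs.
Pair separations: r₁₂ = 0.310 m.
U = (-5.54×10⁻⁷) = -5.54×10⁻⁷ J.

-5.54×10⁻⁷ J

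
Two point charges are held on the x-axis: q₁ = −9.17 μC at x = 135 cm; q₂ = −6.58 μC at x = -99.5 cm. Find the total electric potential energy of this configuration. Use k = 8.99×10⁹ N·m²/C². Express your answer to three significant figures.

0.231 J

The assembly work is the sum of pairwise potential energies, U = Σ_{i<j} kqᵢqⱼ/rᵢⱼ.
Pair separations: r₁₂ = 2.35 m.
U = (0.231) = 0.231 J.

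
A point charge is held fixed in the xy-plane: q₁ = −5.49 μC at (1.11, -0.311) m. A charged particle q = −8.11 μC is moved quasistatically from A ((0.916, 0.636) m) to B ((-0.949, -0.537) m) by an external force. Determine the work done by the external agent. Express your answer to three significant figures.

For quasistatic motion the external work equals the change in potential energy: W_ext = qΔV = q(V_B − V_A).
At A: distance to the source charge is 0.967 m; V_A = kq₁/r = -5.11×10⁴ V.
At B: distance to the source charge is 2.07 m; V_B = kq₁/r = -2.38×10⁴ V.
ΔV = V_B − V_A = 2.72×10⁴ V.
W_ext = qΔV = (-8.11×10⁻⁶ C)(2.72×10⁴ V) = -0.221 J.

-0.221 J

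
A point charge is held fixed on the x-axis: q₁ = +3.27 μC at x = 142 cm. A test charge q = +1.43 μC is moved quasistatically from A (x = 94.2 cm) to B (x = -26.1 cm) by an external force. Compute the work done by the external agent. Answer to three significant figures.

-0.0629 J

For quasistatic motion the external work equals the change in potential energy: W_ext = qΔV = q(V_B − V_A).
At A: distance to the source charge is 0.478 m; V_A = kq₁/r = 6.15×10⁴ V.
At B: distance to the source charge is 1.68 m; V_B = kq₁/r = 1.75×10⁴ V.
ΔV = V_B − V_A = -4.40×10⁴ V.
W_ext = qΔV = (1.43×10⁻⁶ C)(-4.40×10⁴ V) = -0.0629 J.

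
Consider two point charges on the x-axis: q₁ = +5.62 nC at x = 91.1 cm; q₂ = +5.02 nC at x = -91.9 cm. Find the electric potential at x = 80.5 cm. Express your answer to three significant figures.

The total potential is the scalar sum of each charge's contribution, V = Σ kqᵢ/rᵢ.
Distances from the field point to each charge: r₁ = 0.106 m, r₂ = 1.72 m.
V = k[(5.62×10⁻⁹)/(0.106) + (5.02×10⁻⁹)/(1.72)] = 503 V.

503 V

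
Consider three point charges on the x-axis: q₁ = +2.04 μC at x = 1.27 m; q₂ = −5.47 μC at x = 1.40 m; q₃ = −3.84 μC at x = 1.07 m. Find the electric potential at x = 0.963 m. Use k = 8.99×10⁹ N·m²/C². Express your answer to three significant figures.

The total potential is the scalar sum of each charge's contribution, V = Σ kqᵢ/rᵢ.
Distances from the field point to each charge: r₁ = 0.307 m, r₂ = 0.437 m, r₃ = 0.107 m.
V = k[(2.04×10⁻⁶)/(0.307) + (-5.47×10⁻⁶)/(0.437) + (-3.84×10⁻⁶)/(0.107)] = -3.75×10⁵ V.

-3.75×10⁵ V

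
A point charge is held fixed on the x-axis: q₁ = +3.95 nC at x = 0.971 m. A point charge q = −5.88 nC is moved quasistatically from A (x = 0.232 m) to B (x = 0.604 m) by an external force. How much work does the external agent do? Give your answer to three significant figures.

-2.86×10⁻⁷ J

For quasistatic motion the external work equals the change in potential energy: W_ext = qΔV = q(V_B − V_A).
At A: distance to the source charge is 0.739 m; V_A = kq₁/r = 48.1 V.
At B: distance to the source charge is 0.367 m; V_B = kq₁/r = 96.8 V.
ΔV = V_B − V_A = 48.7 V.
W_ext = qΔV = (-5.88×10⁻⁹ C)(48.7 V) = -2.86×10⁻⁷ J.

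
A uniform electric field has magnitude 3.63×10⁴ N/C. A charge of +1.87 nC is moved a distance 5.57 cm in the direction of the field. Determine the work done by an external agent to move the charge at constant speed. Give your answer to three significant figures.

The potential change for a displacement 5.57 cm in the direction of the field is ΔV = −Ed = -2020 V.
W_ext = qΔV = -3.78×10⁻⁶ J.

-3.78×10⁻⁶ J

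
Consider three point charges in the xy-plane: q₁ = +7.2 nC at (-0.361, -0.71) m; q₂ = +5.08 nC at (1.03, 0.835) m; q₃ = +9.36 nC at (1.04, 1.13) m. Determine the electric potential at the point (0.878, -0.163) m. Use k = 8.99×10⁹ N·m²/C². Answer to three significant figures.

Electric potential is a scalar, so the contributions from each charge add algebraically: V = Σ kqᵢ/rᵢ.
Distances from the field point to each charge: r₁ = 1.35 m, r₂ = 1.01 m, r₃ = 1.30 m.
V = k[(7.20×10⁻⁹)/(1.35) + (5.08×10⁻⁹)/(1.01) + (9.36×10⁻⁹)/(1.30)] = 158 V.

158 V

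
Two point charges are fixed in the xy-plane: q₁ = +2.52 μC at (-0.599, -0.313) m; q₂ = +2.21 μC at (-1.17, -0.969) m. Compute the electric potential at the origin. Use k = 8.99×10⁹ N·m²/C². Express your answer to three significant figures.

4.66×10⁴ V

The total potential is the scalar sum of each charge's contribution, V = Σ kqᵢ/rᵢ.
Distances from the field point to each charge: r₁ = 0.676 m, r₂ = 1.52 m.
V = k[(2.52×10⁻⁶)/(0.676) + (2.21×10⁻⁶)/(1.52)] = 4.66×10⁴ V.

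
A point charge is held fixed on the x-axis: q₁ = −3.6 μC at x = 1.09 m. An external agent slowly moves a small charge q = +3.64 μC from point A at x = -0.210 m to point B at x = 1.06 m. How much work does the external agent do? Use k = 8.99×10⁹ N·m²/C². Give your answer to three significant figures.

-3.84 J

For quasistatic motion the external work equals the change in potential energy: W_ext = qΔV = q(V_B − V_A).
At A: distance to the source charge is 1.30 m; V_A = kq₁/r = -2.49×10⁴ V.
At B: distance to the source charge is 0.0300 m; V_B = kq₁/r = -1.08×10⁶ V.
ΔV = V_B − V_A = -1.05×10⁶ V.
W_ext = qΔV = (3.64×10⁻⁶ C)(-1.05×10⁶ V) = -3.84 J.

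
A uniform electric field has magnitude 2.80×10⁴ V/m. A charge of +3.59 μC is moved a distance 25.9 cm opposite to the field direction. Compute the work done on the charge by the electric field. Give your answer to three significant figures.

The potential change for a displacement 25.9 cm opposite to the field direction is ΔV = +Ed = 7250 V.
W_field = −qΔV = -0.0260 J.

-0.0260 J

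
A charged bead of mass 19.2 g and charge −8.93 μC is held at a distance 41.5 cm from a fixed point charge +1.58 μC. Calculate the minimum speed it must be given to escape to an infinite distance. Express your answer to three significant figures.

5.64 m/s

To just escape, total mechanical energy must reach zero at infinity: ½mv²_min + U = 0, so ½mv²_min = −U = |kQq|/r.
|U| = |kQq|/r = (8.99×10⁹ N·m²/C²)(1.58×10⁻⁶)(8.93×10⁻⁶)/(0.415) = 0.306 J.
v_min = √(2|U|/m) = √(2·0.306/0.0192) = 5.64 m/s.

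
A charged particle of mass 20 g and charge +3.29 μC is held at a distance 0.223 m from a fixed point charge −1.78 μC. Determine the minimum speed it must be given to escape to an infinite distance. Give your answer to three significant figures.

4.86 m/s

To just escape, total mechanical energy must reach zero at infinity: ½mv²_min + U = 0, so ½mv²_min = −U = |kQq|/r.
|U| = |kQq|/r = (8.99×10⁹ N·m²/C²)(1.78×10⁻⁶)(3.29×10⁻⁶)/(0.223) = 0.236 J.
v_min = √(2|U|/m) = √(2·0.236/0.0200) = 4.86 m/s.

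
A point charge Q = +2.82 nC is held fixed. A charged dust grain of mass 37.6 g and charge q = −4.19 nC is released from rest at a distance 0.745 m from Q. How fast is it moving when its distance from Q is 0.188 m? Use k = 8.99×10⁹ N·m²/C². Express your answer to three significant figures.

Only the electrostatic force acts, so mechanical energy is conserved: ½mv² = U₁ − U₂ = kQq(1/r₁ − 1/r₂).
U₁ − U₂ = (8.99×10⁹ N·m²/C²)(2.82×10⁻⁹ C)(-4.19×10⁻⁹ C)(1/0.745 − 1/0.188) = 4.22×10⁻⁷ J.
v = √(2·4.22×10⁻⁷/0.0376) = 4.74×10⁻³ m/s.

4.74×10⁻³ m/s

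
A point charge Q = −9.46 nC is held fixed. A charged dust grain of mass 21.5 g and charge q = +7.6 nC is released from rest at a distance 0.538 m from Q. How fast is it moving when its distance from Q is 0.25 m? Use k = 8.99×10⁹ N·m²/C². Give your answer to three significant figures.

0.0113 m/s

Only the electrostatic force acts, so mechanical energy is conserved: ½mv² = U₁ − U₂ = kQq(1/r₁ − 1/r₂).
U₁ − U₂ = (8.99×10⁹ N·m²/C²)(-9.46×10⁻⁹ C)(7.60×10⁻⁹ C)(1/0.538 − 1/0.250) = 1.38×10⁻⁶ J.
v = √(2·1.38×10⁻⁶/0.0215) = 0.0113 m/s.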